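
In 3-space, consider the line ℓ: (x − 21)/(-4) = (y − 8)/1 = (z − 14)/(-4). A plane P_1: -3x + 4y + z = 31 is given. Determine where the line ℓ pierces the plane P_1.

ℓ has direction (-4, 1, -4) through (21, 8, 14).
Substitute r = (21, 8, 14) + t(-4, 1, -4) into the plane: -17 + 12t = 31, so t = 4.
Intersection: (21, 8, 14) + 4·(-4, 1, -4) = (5, 12, -2).

(5, 12, -2)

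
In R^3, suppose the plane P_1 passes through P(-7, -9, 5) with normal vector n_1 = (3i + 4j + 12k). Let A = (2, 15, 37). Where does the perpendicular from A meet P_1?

(-7, 3, 1)

P_1: n_1·r = n_1·P gives 3x + 4y + 12z = 3.
Foot = A − λn with λ = (n·A − d)/|n|² = (510 − 3)/169 = 3.
Foot = (2, 15, 37) − 3·(3, 4, 12) = (-7, 3, 1).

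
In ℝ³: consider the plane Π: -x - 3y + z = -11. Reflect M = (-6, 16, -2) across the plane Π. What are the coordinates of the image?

λ = (n·M − d)/|n|² = (-44 − (-11))/11 = -3.
Reflection = M − 2λn = (-6, 16, -2) − (-6)·(-1, -3, 1) = (-12, -2, 4).

(-12, -2, 4)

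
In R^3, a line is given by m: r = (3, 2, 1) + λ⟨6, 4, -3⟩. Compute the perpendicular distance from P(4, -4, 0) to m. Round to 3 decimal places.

5.858

Taking (3, 2, 1) on m with direction v = (6, 4, -3): w = P − (3, 2, 1) = (1, -6, -1), and w × v = (22, -3, 40).
Distance = |w × v| / |v| = √2093 / √61 ≈ 5.858.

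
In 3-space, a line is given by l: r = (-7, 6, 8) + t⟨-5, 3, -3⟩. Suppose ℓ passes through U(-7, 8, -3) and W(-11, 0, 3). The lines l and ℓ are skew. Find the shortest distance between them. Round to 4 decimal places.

7.2714

A direction vector for ℓ is W − U = (-4, -8, 6).
Common perpendicular direction n = (-5, 3, -3) × (-4, -8, 6) = (-6, 42, 52).
With w = (-7, 8, -3) − (-7, 6, 8) = (0, 2, -11), w · n = -488.
Distance = |w · n| / |n| = |-488| / √4504 ≈ 7.2714.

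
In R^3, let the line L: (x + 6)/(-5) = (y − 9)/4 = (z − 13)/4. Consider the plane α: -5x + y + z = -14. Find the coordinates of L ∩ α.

(4, 1, 5)

L has direction (-5, 4, 4) through (-6, 9, 13).
Substitute r = (-6, 9, 13) + t(-5, 4, 4) into the plane: 52 + 33t = -14, so t = -2.
Intersection: (-6, 9, 13) + (-2)·(-5, 4, 4) = (4, 1, 5).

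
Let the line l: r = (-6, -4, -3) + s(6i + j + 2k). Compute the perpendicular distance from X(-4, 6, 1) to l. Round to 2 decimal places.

9.90

Taking (-6, -4, -3) on l with direction v = (6, 1, 2): w = X − (-6, -4, -3) = (2, 10, 4), and w × v = (16, 20, -58).
Distance = |w × v| / |v| = √4020 / √41 ≈ 9.90.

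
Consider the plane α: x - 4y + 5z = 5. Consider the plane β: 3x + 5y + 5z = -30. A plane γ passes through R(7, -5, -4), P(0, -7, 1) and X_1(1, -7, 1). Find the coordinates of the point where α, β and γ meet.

RP = (-7, -2, 5), RX_1 = (-6, -2, 5); a normal to γ is RP × RX_1 = (0, 5, 2).
Using R: γ has equation 5y + 2z = -33.
Solving the 3×3 linear system x - 4y + 5z = 5, 3x + 5y + 5z = -30, 5y + 2z = -33 (e.g. by elimination or Cramer's rule, determinant = 84) gives (5, -5, -4).

(5, -5, -4)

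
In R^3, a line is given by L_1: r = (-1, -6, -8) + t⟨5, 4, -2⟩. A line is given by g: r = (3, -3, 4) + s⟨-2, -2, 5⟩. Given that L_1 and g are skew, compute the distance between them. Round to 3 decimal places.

0.869

Common perpendicular direction n = (5, 4, -2) × (-2, -2, 5) = (16, -21, -2).
With w = (3, -3, 4) − (-1, -6, -8) = (4, 3, 12), w · n = -23.
Distance = |w · n| / |n| = |-23| / √701 ≈ 0.869.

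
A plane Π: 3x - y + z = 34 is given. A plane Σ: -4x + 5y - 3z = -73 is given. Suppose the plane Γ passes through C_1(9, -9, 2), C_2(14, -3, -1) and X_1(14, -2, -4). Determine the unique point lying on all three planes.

(9, -8, -1)

C_1C_2 = (5, 6, -3), C_1X_1 = (5, 7, -6); a normal to Γ is C_1C_2 × C_1X_1 = (-15, 15, 5).
Using C_1: Γ has equation -15x + 15y + 5z = -260.
Solving the 3×3 linear system 3x - y + z = 34, -4x + 5y - 3z = -73, -15x + 15y + 5z = -260 (e.g. by elimination or Cramer's rule, determinant = 160) gives (9, -8, -1).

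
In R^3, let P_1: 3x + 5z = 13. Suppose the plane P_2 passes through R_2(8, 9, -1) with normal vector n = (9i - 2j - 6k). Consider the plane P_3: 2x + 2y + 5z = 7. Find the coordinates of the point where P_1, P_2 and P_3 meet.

(6, 0, -1)

P_2: n·r = n·R_2 gives 9x - 2y - 6z = 60.
Solving the 3×3 linear system 3x + 5z = 13, 9x - 2y - 6z = 60, 2x + 2y + 5z = 7 (e.g. by elimination or Cramer's rule, determinant = 116) gives (6, 0, -1).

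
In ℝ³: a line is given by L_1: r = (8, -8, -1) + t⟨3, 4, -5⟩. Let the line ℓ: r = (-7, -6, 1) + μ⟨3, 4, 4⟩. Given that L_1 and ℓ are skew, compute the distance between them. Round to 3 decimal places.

Common perpendicular direction n = (3, 4, -5) × (3, 4, 4) = (36, -27, 0).
With w = (-7, -6, 1) − (8, -8, -1) = (-15, 2, 2), w · n = -594.
Distance = |w · n| / |n| = |-594| / √2025 ≈ 13.200.

13.200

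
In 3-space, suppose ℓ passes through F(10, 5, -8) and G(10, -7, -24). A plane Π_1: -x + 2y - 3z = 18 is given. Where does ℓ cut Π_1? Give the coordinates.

A direction vector for ℓ is G − F = (0, -12, -16).
Substitute r = (10, 5, -8) + t(0, -12, -16) into the plane: 24 + 24t = 18, so t = -1/4.
Intersection: (10, 5, -8) + (-1/4)·(0, -12, -16) = (10, 8, -4).

(10, 8, -4)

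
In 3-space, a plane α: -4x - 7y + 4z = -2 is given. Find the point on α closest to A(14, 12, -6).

Foot = A − λn with λ = (n·A − d)/|n|² = (-164 − (-2))/81 = -2.
Foot = (14, 12, -6) − (-2)·(-4, -7, 4) = (6, -2, 2).

(6, -2, 2)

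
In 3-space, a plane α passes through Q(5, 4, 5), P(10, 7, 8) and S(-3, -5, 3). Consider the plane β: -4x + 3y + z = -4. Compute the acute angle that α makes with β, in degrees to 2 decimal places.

QP = (5, 3, 3), QS = (-8, -9, -2); a normal to α is QP × QS = (21, -14, -21).
Using Q: α has equation 21x - 14y - 21z = -56.
cos θ = |n₁·n₂| / (|n₁||n₂|) = |-147| / (√1078 · √26).
θ = arccos(0.87805) ≈ 28.59°.

28.59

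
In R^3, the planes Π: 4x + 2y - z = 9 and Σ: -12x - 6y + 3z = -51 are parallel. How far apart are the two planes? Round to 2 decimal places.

Rescale Σ by 1/(-3): 4x + 2y - z = 17. Then distance = |9 − 17| / √21 ≈ 1.75.

1.75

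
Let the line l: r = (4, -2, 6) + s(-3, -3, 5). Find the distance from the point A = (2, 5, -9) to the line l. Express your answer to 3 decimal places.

Taking (4, -2, 6) on l with direction v = (-3, -3, 5): w = A − (4, -2, 6) = (-2, 7, -15), and w × v = (-10, 55, 27).
Distance = |w × v| / |v| = √3854 / √43 ≈ 9.467.

9.467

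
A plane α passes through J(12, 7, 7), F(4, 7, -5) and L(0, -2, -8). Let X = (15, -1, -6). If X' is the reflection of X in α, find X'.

JF = (-8, 0, -12), JL = (-12, -9, -15); a normal to α is JF × JL = (-108, 24, 72).
Using J: α has equation -108x + 24y + 72z = -624.
λ = (n·X − d)/|n|² = (-2076 − (-624))/17424 = -1/12.
Reflection = X − 2λn = (15, -1, -6) − (-1/6)·(-108, 24, 72) = (-3, 3, 6).

(-3, 3, 6)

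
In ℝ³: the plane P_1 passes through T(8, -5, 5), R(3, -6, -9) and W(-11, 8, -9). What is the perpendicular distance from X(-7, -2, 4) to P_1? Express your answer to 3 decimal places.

TR = (-5, -1, -14), TW = (-19, 13, -14); a normal to P_1 is TR × TW = (196, 196, -84).
Using T: P_1 has equation 196x + 196y - 84z = 168.
n·X − d = (196)·(-7) + (196)·(-2) + (-84)·(4) − 168 = -2268; |n| = √83888.
Distance = |-2268| / √83888 = 2268/√83888 ≈ 7.831.

7.831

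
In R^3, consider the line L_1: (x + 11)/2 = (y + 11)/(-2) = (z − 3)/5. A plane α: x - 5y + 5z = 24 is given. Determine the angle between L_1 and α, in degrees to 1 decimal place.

L_1 has direction (2, -2, 5) through (-11, -11, 3).
sin θ = |n·v| / (|n||v|) = |37| / (√51 · √33) = 0.90190.
θ ≈ 64.4°.

64.4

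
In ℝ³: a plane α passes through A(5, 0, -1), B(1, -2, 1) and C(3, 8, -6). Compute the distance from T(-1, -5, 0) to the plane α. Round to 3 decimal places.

2.747

AB = (-4, -2, 2), AC = (-2, 8, -5); a normal to α is AB × AC = (-6, -24, -36).
Using A: α has equation -6x - 24y - 36z = 6.
n·T − d = (-6)·(-1) + (-24)·(-5) + (-36)·(0) − 6 = 120; |n| = √1908.
Distance = |120| / √1908 = 120/√1908 ≈ 2.747.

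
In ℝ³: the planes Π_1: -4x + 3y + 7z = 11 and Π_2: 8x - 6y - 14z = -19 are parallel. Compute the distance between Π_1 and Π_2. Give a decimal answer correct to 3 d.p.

Rescale Π_2 by 1/(-2): -4x + 3y + 7z = 19/2. Then distance = |11 − (19/2)| / √74 ≈ 0.174.

0.174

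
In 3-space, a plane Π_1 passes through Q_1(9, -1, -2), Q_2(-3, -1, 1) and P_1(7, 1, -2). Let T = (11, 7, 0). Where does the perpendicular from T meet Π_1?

Q_1Q_2 = (-12, 0, 3), Q_1P_1 = (-2, 2, 0); a normal to Π_1 is Q_1Q_2 × Q_1P_1 = (-6, -6, -24).
Using Q_1: Π_1 has equation -6x - 6y - 24z = 0.
Foot = T − λn with λ = (n·T − d)/|n|² = (-108 − 0)/648 = -1/6.
Foot = (11, 7, 0) − (-1/6)·(-6, -6, -24) = (10, 6, -4).

(10, 6, -4)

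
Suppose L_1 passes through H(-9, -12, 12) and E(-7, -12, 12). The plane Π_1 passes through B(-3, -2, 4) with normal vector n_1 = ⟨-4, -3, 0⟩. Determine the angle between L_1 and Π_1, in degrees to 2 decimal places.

A direction vector for L_1 is E − H = (2, 0, 0).
Π_1: n_1·r = n_1·B gives -4x - 3y = 18.
sin θ = |n·v| / (|n||v|) = |-8| / (√25 · √4) = 0.80000.
θ ≈ 53.13°.

53.13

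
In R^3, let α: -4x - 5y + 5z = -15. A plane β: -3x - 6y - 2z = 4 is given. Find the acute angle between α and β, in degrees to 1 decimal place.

55.8

cos θ = |n₁·n₂| / (|n₁||n₂|) = |32| / (√66 · √49).
θ = arccos(0.56270) ≈ 55.8°.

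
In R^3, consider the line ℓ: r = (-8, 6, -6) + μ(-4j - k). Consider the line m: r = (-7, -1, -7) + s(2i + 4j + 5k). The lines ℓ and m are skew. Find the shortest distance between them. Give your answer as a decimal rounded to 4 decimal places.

Common perpendicular direction n = (0, -4, -1) × (2, 4, 5) = (-16, -2, 8).
With w = (-7, -1, -7) − (-8, 6, -6) = (1, -7, -1), w · n = -10.
Distance = |w · n| / |n| = |-10| / √324 ≈ 0.5556.

0.5556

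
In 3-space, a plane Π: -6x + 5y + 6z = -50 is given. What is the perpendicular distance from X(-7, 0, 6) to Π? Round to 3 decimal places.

12.996

n·X − d = (-6)·(-7) + (5)·(0) + (6)·(6) − (-50) = 128; |n| = √97.
Distance = |128| / √97 = 128/√97 ≈ 12.996.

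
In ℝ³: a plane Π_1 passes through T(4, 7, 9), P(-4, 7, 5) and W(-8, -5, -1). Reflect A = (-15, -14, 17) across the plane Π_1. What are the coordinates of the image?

(3, -2, -19)

TP = (-8, 0, -4), TW = (-12, -12, -10); a normal to Π_1 is TP × TW = (-48, -32, 96).
Using T: Π_1 has equation -48x - 32y + 96z = 448.
λ = (n·A − d)/|n|² = (2800 − 448)/12544 = 3/16.
Reflection = A − 2λn = (-15, -14, 17) − (3/8)·(-48, -32, 96) = (3, -2, -19).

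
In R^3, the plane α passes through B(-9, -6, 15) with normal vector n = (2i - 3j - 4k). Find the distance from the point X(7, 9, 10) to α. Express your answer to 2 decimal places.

α: n·r = n·B gives 2x - 3y - 4z = -60.
n·X − d = (2)·(7) + (-3)·(9) + (-4)·(10) − (-60) = 7; |n| = √29.
Distance = |7| / √29 = 7/√29 ≈ 1.30.

1.30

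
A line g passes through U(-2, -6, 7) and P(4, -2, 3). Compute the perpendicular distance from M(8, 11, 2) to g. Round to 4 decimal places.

A direction vector for g is P − U = (6, 4, -4).
Taking (-2, -6, 7) on g with direction v = (6, 4, -4): w = M − (-2, -6, 7) = (10, 17, -5), and w × v = (-48, 10, -62).
Distance = |w × v| / |v| = √6248 / √68 ≈ 9.5855.

9.5855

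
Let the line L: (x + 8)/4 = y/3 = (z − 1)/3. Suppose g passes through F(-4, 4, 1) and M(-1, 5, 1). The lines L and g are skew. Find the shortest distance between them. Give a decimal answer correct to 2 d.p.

2.24

L has direction (4, 3, 3) through (-8, 0, 1).
A direction vector for g is M − F = (3, 1, 0).
Common perpendicular direction n = (4, 3, 3) × (3, 1, 0) = (-3, 9, -5).
With w = (-4, 4, 1) − (-8, 0, 1) = (4, 4, 0), w · n = 24.
Distance = |w · n| / |n| = |24| / √115 ≈ 2.24.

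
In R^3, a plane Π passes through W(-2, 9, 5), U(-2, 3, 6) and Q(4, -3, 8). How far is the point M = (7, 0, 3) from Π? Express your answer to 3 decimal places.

4.867

WU = (0, -6, 1), WQ = (6, -12, 3); a normal to Π is WU × WQ = (-6, 6, 36).
Using W: Π has equation -6x + 6y + 36z = 246.
n·M − d = (-6)·(7) + (6)·(0) + (36)·(3) − 246 = -180; |n| = √1368.
Distance = |-180| / √1368 = 180/√1368 ≈ 4.867.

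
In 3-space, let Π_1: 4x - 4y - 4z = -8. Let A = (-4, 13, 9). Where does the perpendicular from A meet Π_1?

Foot = A − λn with λ = (n·A − d)/|n|² = (-104 − (-8))/48 = -2.
Foot = (-4, 13, 9) − (-2)·(4, -4, -4) = (4, 5, 1).

(4, 5, 1)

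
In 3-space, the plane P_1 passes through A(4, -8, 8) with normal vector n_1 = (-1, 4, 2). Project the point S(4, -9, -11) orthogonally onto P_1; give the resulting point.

P_1: n_1·r = n_1·A gives -x + 4y + 2z = -20.
Foot = S − λn with λ = (n·S − d)/|n|² = (-62 − (-20))/21 = -2.
Foot = (4, -9, -11) − (-2)·(-1, 4, 2) = (2, -1, -7).

(2, -1, -7)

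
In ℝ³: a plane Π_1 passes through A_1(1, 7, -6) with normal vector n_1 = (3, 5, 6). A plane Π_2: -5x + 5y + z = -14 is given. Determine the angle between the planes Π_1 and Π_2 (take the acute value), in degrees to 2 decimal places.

Π_1: n_1·r = n_1·A_1 gives 3x + 5y + 6z = 2.
cos θ = |n₁·n₂| / (|n₁||n₂|) = |16| / (√70 · √51).
θ = arccos(0.26778) ≈ 74.47°.

74.47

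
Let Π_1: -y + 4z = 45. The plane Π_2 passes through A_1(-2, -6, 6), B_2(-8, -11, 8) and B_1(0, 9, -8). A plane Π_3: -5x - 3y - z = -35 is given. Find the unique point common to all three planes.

A_1B_2 = (-6, -5, 2), A_1B_1 = (2, 15, -14); a normal to Π_2 is A_1B_2 × A_1B_1 = (40, -80, -80).
Using A_1: Π_2 has equation 40x - 80y - 80z = -80.
Solving the 3×3 linear system -y + 4z = 45, 40x - 80y - 80z = -80, -5x - 3y - z = -35 (e.g. by elimination or Cramer's rule, determinant = -2520) gives (8, -5, 10).

(8, -5, 10)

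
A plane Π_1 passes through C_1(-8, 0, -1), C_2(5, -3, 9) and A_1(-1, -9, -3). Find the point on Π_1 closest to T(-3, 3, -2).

C_1C_2 = (13, -3, 10), C_1A_1 = (7, -9, -2); a normal to Π_1 is C_1C_2 × C_1A_1 = (96, 96, -96).
Using C_1: Π_1 has equation 96x + 96y - 96z = -672.
Foot = T − λn with λ = (n·T − d)/|n|² = (192 − (-672))/27648 = 1/32.
Foot = (-3, 3, -2) − (1/32)·(96, 96, -96) = (-6, 0, 1).

(-6, 0, 1)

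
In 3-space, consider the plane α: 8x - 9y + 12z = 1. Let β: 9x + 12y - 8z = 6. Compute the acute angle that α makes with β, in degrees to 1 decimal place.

62.8

cos θ = |n₁·n₂| / (|n₁||n₂|) = |-132| / (√289 · √289).
θ = arccos(0.45675) ≈ 62.8°.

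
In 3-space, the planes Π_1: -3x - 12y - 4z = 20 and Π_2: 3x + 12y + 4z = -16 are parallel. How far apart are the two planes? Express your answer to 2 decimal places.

Rescale Π_2 by 1/(-1): -3x - 12y - 4z = 16. Then distance = |20 − 16| / √169 ≈ 0.31.

0.31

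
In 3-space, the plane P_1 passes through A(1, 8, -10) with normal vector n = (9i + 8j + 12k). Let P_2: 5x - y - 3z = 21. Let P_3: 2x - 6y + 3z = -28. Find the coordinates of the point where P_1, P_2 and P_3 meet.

(1, 2, -6)

P_1: n·r = n·A gives 9x + 8y + 12z = -47.
Solving the 3×3 linear system 9x + 8y + 12z = -47, 5x - y - 3z = 21, 2x - 6y + 3z = -28 (e.g. by elimination or Cramer's rule, determinant = -693) gives (1, 2, -6).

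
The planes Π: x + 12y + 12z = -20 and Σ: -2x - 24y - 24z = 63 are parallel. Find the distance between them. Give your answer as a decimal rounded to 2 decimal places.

Rescale Σ by 1/(-2): x + 12y + 12z = -63/2. Then distance = |-20 − (-63/2)| / √289 ≈ 0.68.

0.68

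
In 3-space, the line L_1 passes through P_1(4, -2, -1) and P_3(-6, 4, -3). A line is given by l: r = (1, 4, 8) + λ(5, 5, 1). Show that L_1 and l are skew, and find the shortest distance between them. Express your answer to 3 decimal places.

9.414

A direction vector for L_1 is P_3 − P_1 = (-10, 6, -2).
Common perpendicular direction n = (-10, 6, -2) × (5, 5, 1) = (16, 0, -80).
With w = (1, 4, 8) − (4, -2, -1) = (-3, 6, 9), w · n = -768.
Since n ≠ 0 the lines are not parallel, and w · n = -768 ≠ 0 so they do not intersect; hence they are skew.
Distance = |w · n| / |n| = |-768| / √6656 ≈ 9.414.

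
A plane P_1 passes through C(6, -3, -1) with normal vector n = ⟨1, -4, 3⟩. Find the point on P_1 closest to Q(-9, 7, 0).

P_1: n·r = n·C gives x - 4y + 3z = 15.
Foot = Q − λn with λ = (n·Q − d)/|n|² = (-37 − 15)/26 = -2.
Foot = (-9, 7, 0) − (-2)·(1, -4, 3) = (-7, -1, 6).

(-7, -1, 6)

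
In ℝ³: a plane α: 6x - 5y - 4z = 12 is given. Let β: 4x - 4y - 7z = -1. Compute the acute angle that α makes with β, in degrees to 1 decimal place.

cos θ = |n₁·n₂| / (|n₁||n₂|) = |72| / (√77 · √81).
θ = arccos(0.91168) ≈ 24.3°.

24.3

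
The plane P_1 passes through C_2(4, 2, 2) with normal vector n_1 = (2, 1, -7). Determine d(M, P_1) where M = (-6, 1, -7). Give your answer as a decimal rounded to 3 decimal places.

P_1: n_1·r = n_1·C_2 gives 2x + y - 7z = -4.
n·M − d = (2)·(-6) + (1)·(1) + (-7)·(-7) − (-4) = 42; |n| = √54.
Distance = |42| / √54 = 42/√54 ≈ 5.715.

5.715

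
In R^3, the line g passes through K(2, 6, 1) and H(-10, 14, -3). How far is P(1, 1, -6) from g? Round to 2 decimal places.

A direction vector for g is H − K = (-12, 8, -4).
Taking (2, 6, 1) on g with direction v = (-12, 8, -4): w = P − (2, 6, 1) = (-1, -5, -7), and w × v = (76, 80, -68).
Distance = |w × v| / |v| = √16800 / √224 ≈ 8.66.

8.66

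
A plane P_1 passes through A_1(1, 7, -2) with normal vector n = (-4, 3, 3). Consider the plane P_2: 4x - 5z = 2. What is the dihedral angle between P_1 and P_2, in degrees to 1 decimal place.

33.9

P_1: n·r = n·A_1 gives -4x + 3y + 3z = 11.
cos θ = |n₁·n₂| / (|n₁||n₂|) = |-31| / (√34 · √41).
θ = arccos(0.83029) ≈ 33.9°.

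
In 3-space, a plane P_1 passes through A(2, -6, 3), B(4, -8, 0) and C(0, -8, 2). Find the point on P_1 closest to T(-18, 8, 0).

AB = (2, -2, -3), AC = (-2, -2, -1); a normal to P_1 is AB × AC = (-4, 8, -8).
Using A: P_1 has equation -4x + 8y - 8z = -80.
Foot = T − λn with λ = (n·T − d)/|n|² = (136 − (-80))/144 = 3/2.
Foot = (-18, 8, 0) − (3/2)·(-4, 8, -8) = (-12, -4, 12).

(-12, -4, 12)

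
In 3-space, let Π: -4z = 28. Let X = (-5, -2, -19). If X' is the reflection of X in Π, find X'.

(-5, -2, 5)

λ = (n·X − d)/|n|² = (76 − 28)/16 = 3.
Reflection = X − 2λn = (-5, -2, -19) − 6·(0, 0, -4) = (-5, -2, 5).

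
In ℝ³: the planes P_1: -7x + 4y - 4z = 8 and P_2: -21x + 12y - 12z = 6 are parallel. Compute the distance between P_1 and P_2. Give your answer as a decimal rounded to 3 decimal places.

Rescale P_2 by 1/3: -7x + 4y - 4z = 2. Then distance = |8 − 2| / √81 ≈ 0.667.

0.667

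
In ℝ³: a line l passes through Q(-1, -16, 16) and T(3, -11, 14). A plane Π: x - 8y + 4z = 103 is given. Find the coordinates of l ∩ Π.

A direction vector for l is T − Q = (4, 5, -2).
Substitute r = (-1, -16, 16) + t(4, 5, -2) into the plane: 191 + (-44)t = 103, so t = 2.
Intersection: (-1, -16, 16) + 2·(4, 5, -2) = (7, -6, 12).

(7, -6, 12)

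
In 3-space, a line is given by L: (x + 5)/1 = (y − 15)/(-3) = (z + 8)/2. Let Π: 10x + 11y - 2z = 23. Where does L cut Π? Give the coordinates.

(-1, 3, 0)

L has direction (1, -3, 2) through (-5, 15, -8).
Substitute r = (-5, 15, -8) + t(1, -3, 2) into the plane: 131 + (-27)t = 23, so t = 4.
Intersection: (-5, 15, -8) + 4·(1, -3, 2) = (-1, 3, 0).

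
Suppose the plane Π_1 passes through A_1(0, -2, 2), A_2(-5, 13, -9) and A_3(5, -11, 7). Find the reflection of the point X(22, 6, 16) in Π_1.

(-2, -24, -14)

A_1A_2 = (-5, 15, -11), A_1A_3 = (5, -9, 5); a normal to Π_1 is A_1A_2 × A_1A_3 = (-24, -30, -30).
Using A_1: Π_1 has equation -24x - 30y - 30z = 0.
λ = (n·X − d)/|n|² = (-1188 − 0)/2376 = -1/2.
Reflection = X − 2λn = (22, 6, 16) − (-1)·(-24, -30, -30) = (-2, -24, -14).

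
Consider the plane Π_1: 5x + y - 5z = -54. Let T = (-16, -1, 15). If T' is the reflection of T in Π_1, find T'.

(4, 3, -5)

λ = (n·T − d)/|n|² = (-156 − (-54))/51 = -2.
Reflection = T − 2λn = (-16, -1, 15) − (-4)·(5, 1, -5) = (4, 3, -5).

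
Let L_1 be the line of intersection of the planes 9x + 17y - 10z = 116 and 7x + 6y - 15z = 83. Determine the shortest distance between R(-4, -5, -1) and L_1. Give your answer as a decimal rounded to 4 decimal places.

10.7956

Direction of L_1: (9, 17, -10) × (7, 6, -15) = (-195, 65, -65).
A point on L_1: solving the two plane equations with x = 2 gives (2, 4, -3).
Taking (2, 4, -3) on L_1 with direction v = (-195, 65, -65): w = R − (2, 4, -3) = (-6, -9, 2), and w × v = (455, -780, -2145).
Distance = |w × v| / |v| = √5416450 / √46475 ≈ 10.7956.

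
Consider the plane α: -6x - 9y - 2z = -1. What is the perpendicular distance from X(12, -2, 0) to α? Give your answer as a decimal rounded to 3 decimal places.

4.818

n·X − d = (-6)·(12) + (-9)·(-2) + (-2)·(0) − (-1) = -53; |n| = √121.
Distance = |-53| / √121 = 53/√121 ≈ 4.818.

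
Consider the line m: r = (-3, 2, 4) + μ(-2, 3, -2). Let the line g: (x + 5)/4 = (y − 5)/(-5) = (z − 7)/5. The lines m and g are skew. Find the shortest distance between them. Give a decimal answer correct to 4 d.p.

g has direction (4, -5, 5) through (-5, 5, 7).
Common perpendicular direction n = (-2, 3, -2) × (4, -5, 5) = (5, 2, -2).
With w = (-5, 5, 7) − (-3, 2, 4) = (-2, 3, 3), w · n = -10.
Distance = |w · n| / |n| = |-10| / √33 ≈ 1.7408.

1.7408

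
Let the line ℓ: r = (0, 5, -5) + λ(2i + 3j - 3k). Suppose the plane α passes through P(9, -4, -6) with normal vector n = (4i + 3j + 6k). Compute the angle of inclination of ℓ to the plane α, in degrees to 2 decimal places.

1.56

α: n·r = n·P gives 4x + 3y + 6z = -12.
sin θ = |n·v| / (|n||v|) = |-1| / (√61 · √22) = 0.02730.
θ ≈ 1.56°.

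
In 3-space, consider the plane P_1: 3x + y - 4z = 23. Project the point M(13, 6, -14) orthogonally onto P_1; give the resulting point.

Foot = M − λn with λ = (n·M − d)/|n|² = (101 − 23)/26 = 3.
Foot = (13, 6, -14) − 3·(3, 1, -4) = (4, 3, -2).

(4, 3, -2)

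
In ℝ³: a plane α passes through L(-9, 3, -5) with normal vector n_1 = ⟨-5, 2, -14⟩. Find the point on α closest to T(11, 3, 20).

α: n_1·r = n_1·L gives -5x + 2y - 14z = 121.
Foot = T − λn with λ = (n·T − d)/|n|² = (-329 − 121)/225 = -2.
Foot = (11, 3, 20) − (-2)·(-5, 2, -14) = (1, 7, -8).

(1, 7, -8)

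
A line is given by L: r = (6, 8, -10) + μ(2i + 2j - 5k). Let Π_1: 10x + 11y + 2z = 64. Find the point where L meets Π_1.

Substitute r = (6, 8, -10) + t(2, 2, -5) into the plane: 128 + 32t = 64, so t = -2.
Intersection: (6, 8, -10) + (-2)·(2, 2, -5) = (2, 4, 0).

(2, 4, 0)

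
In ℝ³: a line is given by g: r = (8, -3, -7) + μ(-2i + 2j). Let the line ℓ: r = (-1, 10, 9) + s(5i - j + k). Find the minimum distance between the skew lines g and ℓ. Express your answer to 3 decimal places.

Common perpendicular direction n = (-2, 2, 0) × (5, -1, 1) = (2, 2, -8).
With w = (-1, 10, 9) − (8, -3, -7) = (-9, 13, 16), w · n = -120.
Distance = |w · n| / |n| = |-120| / √72 ≈ 14.142.

14.142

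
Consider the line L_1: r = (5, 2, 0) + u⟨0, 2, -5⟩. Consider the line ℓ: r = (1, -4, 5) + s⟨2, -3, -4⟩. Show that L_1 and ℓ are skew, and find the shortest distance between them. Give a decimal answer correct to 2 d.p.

Common perpendicular direction n = (0, 2, -5) × (2, -3, -4) = (-23, -10, -4).
With w = (1, -4, 5) − (5, 2, 0) = (-4, -6, 5), w · n = 132.
Since n ≠ 0 the lines are not parallel, and w · n = 132 ≠ 0 so they do not intersect; hence they are skew.
Distance = |w · n| / |n| = |132| / √645 ≈ 5.20.

5.20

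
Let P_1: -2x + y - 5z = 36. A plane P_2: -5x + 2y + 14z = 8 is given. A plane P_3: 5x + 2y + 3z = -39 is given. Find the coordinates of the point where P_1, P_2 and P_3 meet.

Solving the 3×3 linear system -2x + y - 5z = 36, -5x + 2y + 14z = 8, 5x + 2y + 3z = -39 (e.g. by elimination or Cramer's rule, determinant = 229) gives (-8, 5, -3).

(-8, 5, -3)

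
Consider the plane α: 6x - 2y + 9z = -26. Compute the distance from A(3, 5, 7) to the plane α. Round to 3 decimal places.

8.818

n·A − d = (6)·(3) + (-2)·(5) + (9)·(7) − (-26) = 97; |n| = √121.
Distance = |97| / √121 = 97/√121 ≈ 8.818.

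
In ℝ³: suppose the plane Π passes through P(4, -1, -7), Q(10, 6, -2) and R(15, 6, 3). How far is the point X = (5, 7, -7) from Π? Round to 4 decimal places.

PQ = (6, 7, 5), PR = (11, 7, 10); a normal to Π is PQ × PR = (35, -5, -35).
Using P: Π has equation 35x - 5y - 35z = 390.
n·X − d = (35)·(5) + (-5)·(7) + (-35)·(-7) − 390 = -5; |n| = √2475.
Distance = |-5| / √2475 = 5/√2475 ≈ 0.1005.

0.1005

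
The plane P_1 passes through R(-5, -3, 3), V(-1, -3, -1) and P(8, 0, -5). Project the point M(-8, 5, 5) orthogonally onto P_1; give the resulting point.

RV = (4, 0, -4), RP = (13, 3, -8); a normal to P_1 is RV × RP = (12, -20, 12).
Using R: P_1 has equation 12x - 20y + 12z = 36.
Foot = M − λn with λ = (n·M − d)/|n|² = (-136 − 36)/688 = -1/4.
Foot = (-8, 5, 5) − (-1/4)·(12, -20, 12) = (-5, 0, 8).

(-5, 0, 8)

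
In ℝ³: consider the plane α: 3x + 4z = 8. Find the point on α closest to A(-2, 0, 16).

(-8, 0, 8)

Foot = A − λn with λ = (n·A − d)/|n|² = (58 − 8)/25 = 2.
Foot = (-2, 0, 16) − 2·(3, 0, 4) = (-8, 0, 8).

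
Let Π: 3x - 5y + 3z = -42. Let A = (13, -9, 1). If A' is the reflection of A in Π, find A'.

λ = (n·A − d)/|n|² = (87 − (-42))/43 = 3.
Reflection = A − 2λn = (13, -9, 1) − 6·(3, -5, 3) = (-5, 21, -17).

(-5, 21, -17)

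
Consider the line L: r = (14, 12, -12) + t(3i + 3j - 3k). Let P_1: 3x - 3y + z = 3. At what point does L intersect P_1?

Substitute r = (14, 12, -12) + t(3, 3, -3) into the plane: -6 + (-3)t = 3, so t = -3.
Intersection: (14, 12, -12) + (-3)·(3, 3, -3) = (5, 3, -3).

(5, 3, -3)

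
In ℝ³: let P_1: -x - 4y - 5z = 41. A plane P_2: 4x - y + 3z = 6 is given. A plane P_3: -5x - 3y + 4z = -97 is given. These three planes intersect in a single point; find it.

Solving the 3×3 linear system -x - 4y - 5z = 41, 4x - y + 3z = 6, -5x - 3y + 4z = -97 (e.g. by elimination or Cramer's rule, determinant = 204) gives (10, 1, -11).

(10, 1, -11)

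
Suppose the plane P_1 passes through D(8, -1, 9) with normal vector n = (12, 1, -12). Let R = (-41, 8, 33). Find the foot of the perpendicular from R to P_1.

P_1: n·r = n·D gives 12x + y - 12z = -13.
Foot = R − λn with λ = (n·R − d)/|n|² = (-880 − (-13))/289 = -3.
Foot = (-41, 8, 33) − (-3)·(12, 1, -12) = (-5, 11, -3).

(-5, 11, -3)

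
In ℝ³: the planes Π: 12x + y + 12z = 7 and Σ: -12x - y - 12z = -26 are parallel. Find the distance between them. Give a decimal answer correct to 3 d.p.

1.118

Rescale Σ by 1/(-1): 12x + y + 12z = 26. Then distance = |7 − 26| / √289 ≈ 1.118.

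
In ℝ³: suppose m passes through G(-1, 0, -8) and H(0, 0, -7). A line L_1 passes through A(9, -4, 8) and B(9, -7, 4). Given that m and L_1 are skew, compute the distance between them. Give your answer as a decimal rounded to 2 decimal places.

A direction vector for m is H − G = (1, 0, 1).
A direction vector for L_1 is B − A = (0, -3, -4).
Common perpendicular direction n = (1, 0, 1) × (0, -3, -4) = (3, 4, -3).
With w = (9, -4, 8) − (-1, 0, -8) = (10, -4, 16), w · n = -34.
Distance = |w · n| / |n| = |-34| / √34 ≈ 5.83.

5.83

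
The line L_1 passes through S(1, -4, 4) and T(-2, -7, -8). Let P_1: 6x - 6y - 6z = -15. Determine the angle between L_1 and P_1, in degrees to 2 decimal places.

A direction vector for L_1 is T − S = (-3, -3, -12).
sin θ = |n·v| / (|n||v|) = |72| / (√108 · √162) = 0.54433.
θ ≈ 32.98°.

32.98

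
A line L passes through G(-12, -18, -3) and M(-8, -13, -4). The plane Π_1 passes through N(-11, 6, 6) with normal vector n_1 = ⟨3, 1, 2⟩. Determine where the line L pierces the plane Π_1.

(0, -3, -6)

A direction vector for L is M − G = (4, 5, -1).
Π_1: n_1·r = n_1·N gives 3x + y + 2z = -15.
Substitute r = (-12, -18, -3) + t(4, 5, -1) into the plane: -60 + 15t = -15, so t = 3.
Intersection: (-12, -18, -3) + 3·(4, 5, -1) = (0, -3, -6).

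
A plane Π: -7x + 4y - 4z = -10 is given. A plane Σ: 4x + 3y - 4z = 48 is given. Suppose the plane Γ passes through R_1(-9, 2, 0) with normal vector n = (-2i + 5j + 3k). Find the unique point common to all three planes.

Γ: n·r = n·R_1 gives -2x + 5y + 3z = 28.
Solving the 3×3 linear system -7x + 4y - 4z = -10, 4x + 3y - 4z = 48, -2x + 5y + 3z = 28 (e.g. by elimination or Cramer's rule, determinant = -323) gives (6, 8, 0).

(6, 8, 0)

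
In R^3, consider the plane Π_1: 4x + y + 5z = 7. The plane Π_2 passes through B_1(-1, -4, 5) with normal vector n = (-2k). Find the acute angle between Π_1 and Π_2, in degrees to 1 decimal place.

39.5

Π_2: n·r = n·B_1 gives -2z = -10.
cos θ = |n₁·n₂| / (|n₁||n₂|) = |-10| / (√42 · √4).
θ = arccos(0.77152) ≈ 39.5°.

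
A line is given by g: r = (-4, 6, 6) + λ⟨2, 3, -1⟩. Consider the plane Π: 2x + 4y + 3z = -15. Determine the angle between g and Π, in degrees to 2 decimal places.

40.18

sin θ = |n·v| / (|n||v|) = |13| / (√29 · √14) = 0.64518.
θ ≈ 40.18°.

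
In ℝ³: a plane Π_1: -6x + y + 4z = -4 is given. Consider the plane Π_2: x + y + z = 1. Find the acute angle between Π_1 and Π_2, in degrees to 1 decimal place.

85.5

cos θ = |n₁·n₂| / (|n₁||n₂|) = |-1| / (√53 · √3).
θ = arccos(0.07931) ≈ 85.5°.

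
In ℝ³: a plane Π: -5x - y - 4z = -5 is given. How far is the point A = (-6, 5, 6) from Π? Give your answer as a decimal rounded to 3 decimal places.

n·A − d = (-5)·(-6) + (-1)·(5) + (-4)·(6) − (-5) = 6; |n| = √42.
Distance = |6| / √42 = 6/√42 ≈ 0.926.

0.926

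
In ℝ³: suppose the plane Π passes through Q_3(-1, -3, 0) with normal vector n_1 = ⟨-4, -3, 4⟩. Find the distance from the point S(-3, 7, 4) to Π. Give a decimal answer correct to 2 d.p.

0.94

Π: n_1·r = n_1·Q_3 gives -4x - 3y + 4z = 13.
n·S − d = (-4)·(-3) + (-3)·(7) + (4)·(4) − 13 = -6; |n| = √41.
Distance = |-6| / √41 = 6/√41 ≈ 0.94.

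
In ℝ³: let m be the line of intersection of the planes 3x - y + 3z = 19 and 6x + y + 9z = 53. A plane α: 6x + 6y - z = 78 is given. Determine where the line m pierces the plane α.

(8, 5, 0)

Direction of m: (3, -1, 3) × (6, 1, 9) = (-12, -9, 9).
A point on m: solving the two plane equations with x = 16 gives (16, 11, -6).
Substitute r = (16, 11, -6) + t(-12, -9, 9) into the plane: 168 + (-135)t = 78, so t = 2/3.
Intersection: (16, 11, -6) + (2/3)·(-12, -9, 9) = (8, 5, 0).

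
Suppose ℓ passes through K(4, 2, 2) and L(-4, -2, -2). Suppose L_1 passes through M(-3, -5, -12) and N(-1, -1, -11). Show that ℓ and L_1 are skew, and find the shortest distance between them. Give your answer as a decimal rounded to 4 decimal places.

A direction vector for ℓ is L − K = (-8, -4, -4).
A direction vector for L_1 is N − M = (2, 4, 1).
Common perpendicular direction n = (-8, -4, -4) × (2, 4, 1) = (12, 0, -24).
With w = (-3, -5, -12) − (4, 2, 2) = (-7, -7, -14), w · n = 252.
Since n ≠ 0 the lines are not parallel, and w · n = 252 ≠ 0 so they do not intersect; hence they are skew.
Distance = |w · n| / |n| = |252| / √720 ≈ 9.3915.

9.3915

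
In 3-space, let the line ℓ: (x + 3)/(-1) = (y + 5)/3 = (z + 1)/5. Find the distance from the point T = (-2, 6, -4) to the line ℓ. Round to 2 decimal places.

ℓ has direction (-1, 3, 5) through (-3, -5, -1).
Taking (-3, -5, -1) on ℓ with direction v = (-1, 3, 5): w = T − (-3, -5, -1) = (1, 11, -3), and w × v = (64, -2, 14).
Distance = |w × v| / |v| = √4296 / √35 ≈ 11.08.

11.08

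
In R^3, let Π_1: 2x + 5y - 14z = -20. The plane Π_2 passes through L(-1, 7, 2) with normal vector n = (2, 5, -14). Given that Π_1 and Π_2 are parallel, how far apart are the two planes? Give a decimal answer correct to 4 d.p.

1.6667

Π_2: n·r = n·L gives 2x + 5y - 14z = 5.
Same normal n = (2, 5, -14) with |n| = √225; distance = |-20 − 5| / |n| = 25/√225 ≈ 1.6667.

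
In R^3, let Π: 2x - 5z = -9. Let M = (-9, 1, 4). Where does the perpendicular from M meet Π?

Foot = M − λn with λ = (n·M − d)/|n|² = (-38 − (-9))/29 = -1.
Foot = (-9, 1, 4) − (-1)·(2, 0, -5) = (-7, 1, -1).

(-7, 1, -1)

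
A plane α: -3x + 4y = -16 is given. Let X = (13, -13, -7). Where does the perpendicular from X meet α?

(4, -1, -7)

Foot = X − λn with λ = (n·X − d)/|n|² = (-91 − (-16))/25 = -3.
Foot = (13, -13, -7) − (-3)·(-3, 4, 0) = (4, -1, -7).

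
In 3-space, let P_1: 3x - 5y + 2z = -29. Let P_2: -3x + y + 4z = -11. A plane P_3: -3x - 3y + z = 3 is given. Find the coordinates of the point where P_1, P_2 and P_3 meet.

(-4, 1, -6)

Solving the 3×3 linear system 3x - 5y + 2z = -29, -3x + y + 4z = -11, -3x - 3y + z = 3 (e.g. by elimination or Cramer's rule, determinant = 108) gives (-4, 1, -6).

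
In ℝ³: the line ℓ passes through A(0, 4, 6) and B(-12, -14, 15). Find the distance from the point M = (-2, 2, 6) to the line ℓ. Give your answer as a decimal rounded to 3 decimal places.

1.201

A direction vector for ℓ is B − A = (-12, -18, 9).
Taking (0, 4, 6) on ℓ with direction v = (-12, -18, 9): w = M − (0, 4, 6) = (-2, -2, 0), and w × v = (-18, 18, 12).
Distance = |w × v| / |v| = √792 / √549 ≈ 1.201.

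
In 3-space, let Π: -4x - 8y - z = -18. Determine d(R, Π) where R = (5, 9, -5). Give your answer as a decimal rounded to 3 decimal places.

n·R − d = (-4)·(5) + (-8)·(9) + (-1)·(-5) − (-18) = -69; |n| = √81.
Distance = |-69| / √81 = 69/√81 ≈ 7.667.

7.667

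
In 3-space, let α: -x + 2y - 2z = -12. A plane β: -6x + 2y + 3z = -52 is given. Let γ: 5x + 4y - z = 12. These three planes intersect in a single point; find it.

Solving the 3×3 linear system -x + 2y - 2z = -12, -6x + 2y + 3z = -52, 5x + 4y - z = 12 (e.g. by elimination or Cramer's rule, determinant = 100) gives (6, -5, -2).

(6, -5, -2)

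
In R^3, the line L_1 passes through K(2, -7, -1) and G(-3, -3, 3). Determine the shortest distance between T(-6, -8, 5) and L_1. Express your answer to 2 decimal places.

6.15

A direction vector for L_1 is G − K = (-5, 4, 4).
Taking (2, -7, -1) on L_1 with direction v = (-5, 4, 4): w = T − (2, -7, -1) = (-8, -1, 6), and w × v = (-28, 2, -37).
Distance = |w × v| / |v| = √2157 / √57 ≈ 6.15.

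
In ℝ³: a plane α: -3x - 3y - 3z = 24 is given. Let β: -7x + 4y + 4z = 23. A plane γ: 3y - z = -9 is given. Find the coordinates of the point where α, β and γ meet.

(-5, -3, 0)

Solving the 3×3 linear system -3x - 3y - 3z = 24, -7x + 4y + 4z = 23, 3y - z = -9 (e.g. by elimination or Cramer's rule, determinant = 132) gives (-5, -3, 0).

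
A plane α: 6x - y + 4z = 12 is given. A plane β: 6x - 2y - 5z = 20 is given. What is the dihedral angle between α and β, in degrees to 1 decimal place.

72.1

cos θ = |n₁·n₂| / (|n₁||n₂|) = |18| / (√53 · √65).
θ = arccos(0.30667) ≈ 72.1°.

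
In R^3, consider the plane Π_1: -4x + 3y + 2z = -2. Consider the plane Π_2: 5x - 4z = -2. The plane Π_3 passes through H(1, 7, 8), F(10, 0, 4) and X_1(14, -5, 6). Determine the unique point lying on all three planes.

(6, 2, 8)

HF = (9, -7, -4), HX_1 = (13, -12, -2); a normal to Π_3 is HF × HX_1 = (-34, -34, -17).
Using H: Π_3 has equation -34x - 34y - 17z = -408.
Solving the 3×3 linear system -4x + 3y + 2z = -2, 5x - 4z = -2, -34x - 34y - 17z = -408 (e.g. by elimination or Cramer's rule, determinant = 867) gives (6, 2, 8).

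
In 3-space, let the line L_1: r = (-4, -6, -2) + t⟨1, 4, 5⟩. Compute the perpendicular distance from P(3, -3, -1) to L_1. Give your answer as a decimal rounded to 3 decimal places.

Taking (-4, -6, -2) on L_1 with direction v = (1, 4, 5): w = P − (-4, -6, -2) = (7, 3, 1), and w × v = (11, -34, 25).
Distance = |w × v| / |v| = √1902 / √42 ≈ 6.729.

6.729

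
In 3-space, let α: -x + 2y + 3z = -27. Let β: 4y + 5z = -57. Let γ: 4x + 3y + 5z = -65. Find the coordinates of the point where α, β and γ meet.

(-4, -8, -5)

Solving the 3×3 linear system -x + 2y + 3z = -27, 4y + 5z = -57, 4x + 3y + 5z = -65 (e.g. by elimination or Cramer's rule, determinant = -13) gives (-4, -8, -5).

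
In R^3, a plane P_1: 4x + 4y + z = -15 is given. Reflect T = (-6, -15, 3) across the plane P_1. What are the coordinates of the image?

λ = (n·T − d)/|n|² = (-81 − (-15))/33 = -2.
Reflection = T − 2λn = (-6, -15, 3) − (-4)·(4, 4, 1) = (10, 1, 7).

(10, 1, 7)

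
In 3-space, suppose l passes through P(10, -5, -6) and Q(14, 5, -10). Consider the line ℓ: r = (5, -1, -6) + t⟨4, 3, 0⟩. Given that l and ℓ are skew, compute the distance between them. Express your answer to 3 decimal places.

A direction vector for l is Q − P = (4, 10, -4).
Common perpendicular direction n = (4, 10, -4) × (4, 3, 0) = (12, -16, -28).
With w = (5, -1, -6) − (10, -5, -6) = (-5, 4, 0), w · n = -124.
Distance = |w · n| / |n| = |-124| / √1184 ≈ 3.604.

3.604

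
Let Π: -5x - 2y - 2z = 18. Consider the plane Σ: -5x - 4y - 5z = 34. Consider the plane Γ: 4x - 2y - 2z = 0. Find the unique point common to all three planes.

Solving the 3×3 linear system -5x - 2y - 2z = 18, -5x - 4y - 5z = 34, 4x - 2y - 2z = 0 (e.g. by elimination or Cramer's rule, determinant = 18) gives (-2, 4, -8).

(-2, 4, -8)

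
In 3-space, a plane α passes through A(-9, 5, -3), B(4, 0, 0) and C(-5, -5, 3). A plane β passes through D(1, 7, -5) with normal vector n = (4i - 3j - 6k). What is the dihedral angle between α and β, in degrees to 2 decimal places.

AB = (13, -5, 3), AC = (4, -10, 6); a normal to α is AB × AC = (0, -66, -110).
Using A: α has equation -66y - 110z = 0.
β: n·r = n·D gives 4x - 3y - 6z = 13.
cos θ = |n₁·n₂| / (|n₁||n₂|) = |858| / (√16456 · √61).
θ = arccos(0.85637) ≈ 31.09°.

31.09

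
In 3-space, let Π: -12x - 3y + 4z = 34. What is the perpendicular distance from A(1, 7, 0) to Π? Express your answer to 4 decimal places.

n·A − d = (-12)·(1) + (-3)·(7) + (4)·(0) − 34 = -67; |n| = √169.
Distance = |-67| / √169 = 67/√169 ≈ 5.1538.

5.1538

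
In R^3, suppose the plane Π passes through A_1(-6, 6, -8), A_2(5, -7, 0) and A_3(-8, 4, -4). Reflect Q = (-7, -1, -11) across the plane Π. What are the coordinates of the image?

A_1A_2 = (11, -13, 8), A_1A_3 = (-2, -2, 4); a normal to Π is A_1A_2 × A_1A_3 = (-36, -60, -48).
Using A_1: Π has equation -36x - 60y - 48z = 240.
λ = (n·Q − d)/|n|² = (840 − 240)/7200 = 1/12.
Reflection = Q − 2λn = (-7, -1, -11) − (1/6)·(-36, -60, -48) = (-1, 9, -3).

(-1, 9, -3)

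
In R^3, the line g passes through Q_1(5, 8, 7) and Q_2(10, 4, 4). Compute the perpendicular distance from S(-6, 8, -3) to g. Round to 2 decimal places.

14.44

A direction vector for g is Q_2 − Q_1 = (5, -4, -3).
Taking (5, 8, 7) on g with direction v = (5, -4, -3): w = S − (5, 8, 7) = (-11, 0, -10), and w × v = (-40, -83, 44).
Distance = |w × v| / |v| = √10425 / √50 ≈ 14.44.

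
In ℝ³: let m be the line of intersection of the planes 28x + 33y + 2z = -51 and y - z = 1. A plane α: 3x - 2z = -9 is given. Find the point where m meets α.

(-3, 1, 0)

Direction of m: (28, 33, 2) × (0, 1, -1) = (-35, 28, 28).
A point on m: solving the two plane equations with x = -8 gives (-8, 5, 4).
Substitute r = (-8, 5, 4) + t(-35, 28, 28) into the plane: -32 + (-161)t = -9, so t = -1/7.
Intersection: (-8, 5, 4) + (-1/7)·(-35, 28, 28) = (-3, 1, 0).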